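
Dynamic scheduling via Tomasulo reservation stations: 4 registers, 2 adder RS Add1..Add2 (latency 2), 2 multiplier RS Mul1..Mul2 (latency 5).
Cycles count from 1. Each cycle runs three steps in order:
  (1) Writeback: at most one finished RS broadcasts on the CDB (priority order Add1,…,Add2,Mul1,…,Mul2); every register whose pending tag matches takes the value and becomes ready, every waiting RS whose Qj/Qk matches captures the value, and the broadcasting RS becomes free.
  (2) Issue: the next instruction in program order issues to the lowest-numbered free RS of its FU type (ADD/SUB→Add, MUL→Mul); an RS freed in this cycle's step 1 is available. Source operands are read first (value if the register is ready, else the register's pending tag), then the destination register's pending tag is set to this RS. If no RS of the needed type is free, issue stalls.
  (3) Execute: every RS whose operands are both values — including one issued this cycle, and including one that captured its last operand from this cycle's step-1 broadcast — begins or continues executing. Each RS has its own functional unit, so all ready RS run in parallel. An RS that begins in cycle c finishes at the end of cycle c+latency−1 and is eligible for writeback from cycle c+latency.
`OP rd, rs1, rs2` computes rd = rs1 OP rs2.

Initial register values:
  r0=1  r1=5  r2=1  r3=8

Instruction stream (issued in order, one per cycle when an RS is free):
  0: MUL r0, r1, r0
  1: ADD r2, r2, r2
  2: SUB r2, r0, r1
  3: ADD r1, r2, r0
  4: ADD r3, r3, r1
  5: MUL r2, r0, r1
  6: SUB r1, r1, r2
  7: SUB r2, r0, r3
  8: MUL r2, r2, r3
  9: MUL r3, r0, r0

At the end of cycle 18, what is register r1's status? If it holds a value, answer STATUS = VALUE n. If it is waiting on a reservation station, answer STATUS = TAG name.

STATUS = VALUE -20

  c1: issue MUL r0<-Mul1  regs: r0:Mul1,r1:5,r2:1,r3:8
  c2: issue ADD r2<-Add1  regs: r0:Mul1,r1:5,r2:Add1,r3:8
  c3: issue SUB r2<-Add2  regs: r0:Mul1,r1:5,r2:Add2,r3:8
  c4: CDB Add1=2; issue ADD r1<-Add1  regs: r0:Mul1,r1:Add1,r2:Add2,r3:8
  c5: stall  regs: r0:Mul1,r1:Add1,r2:Add2,r3:8
  c6: CDB Mul1=5; stall  regs: r0:5,r1:Add1,r2:Add2,r3:8
  c7: stall  regs: r0:5,r1:Add1,r2:Add2,r3:8
  c8: CDB Add2=0; issue ADD r3<-Add2  regs: r0:5,r1:Add1,r2:0,r3:Add2
  c9: issue MUL r2<-Mul1  regs: r0:5,r1:Add1,r2:Mul1,r3:Add2
  c10: CDB Add1=5; issue SUB r1<-Add1  regs: r0:5,r1:Add1,r2:Mul1,r3:Add2
  c11: stall  regs: r0:5,r1:Add1,r2:Mul1,r3:Add2
  c12: CDB Add2=13; issue SUB r2<-Add2  regs: r0:5,r1:Add1,r2:Add2,r3:13
  c13: issue MUL r2<-Mul2  regs: r0:5,r1:Add1,r2:Mul2,r3:13
  c14: CDB Add2=-8; stall  regs: r0:5,r1:Add1,r2:Mul2,r3:13
  c15: CDB Mul1=25; issue MUL r3<-Mul1  regs: r0:5,r1:Add1,r2:Mul2,r3:Mul1
  c16: -  regs: r0:5,r1:Add1,r2:Mul2,r3:Mul1
  c17: CDB Add1=-20  regs: r0:5,r1:-20,r2:Mul2,r3:Mul1
  c18: -  regs: r0:5,r1:-20,r2:Mul2,r3:Mul1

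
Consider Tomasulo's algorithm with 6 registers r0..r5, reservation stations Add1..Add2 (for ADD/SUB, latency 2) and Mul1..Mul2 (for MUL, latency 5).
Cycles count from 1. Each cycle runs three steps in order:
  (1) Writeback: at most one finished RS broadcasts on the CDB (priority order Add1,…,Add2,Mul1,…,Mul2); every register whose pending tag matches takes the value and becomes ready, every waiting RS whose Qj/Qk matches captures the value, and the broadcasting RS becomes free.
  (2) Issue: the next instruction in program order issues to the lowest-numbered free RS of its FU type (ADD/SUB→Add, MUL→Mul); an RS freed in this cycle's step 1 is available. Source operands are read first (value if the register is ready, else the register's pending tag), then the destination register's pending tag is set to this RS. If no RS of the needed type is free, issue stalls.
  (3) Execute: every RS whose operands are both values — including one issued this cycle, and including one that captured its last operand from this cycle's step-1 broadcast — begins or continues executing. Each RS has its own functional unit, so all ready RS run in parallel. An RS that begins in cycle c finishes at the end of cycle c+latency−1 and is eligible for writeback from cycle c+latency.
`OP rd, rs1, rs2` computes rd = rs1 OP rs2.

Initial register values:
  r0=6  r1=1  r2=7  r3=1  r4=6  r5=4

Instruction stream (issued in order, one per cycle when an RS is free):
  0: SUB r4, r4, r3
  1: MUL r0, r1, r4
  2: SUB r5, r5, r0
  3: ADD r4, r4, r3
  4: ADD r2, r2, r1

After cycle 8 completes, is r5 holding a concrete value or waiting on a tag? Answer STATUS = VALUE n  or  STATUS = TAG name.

  c1: issue SUB r4<-Add1  regs: r0:6,r1:1,r2:7,r3:1,r4:Add1,r5:4
  c2: issue MUL r0<-Mul1  regs: r0:Mul1,r1:1,r2:7,r3:1,r4:Add1,r5:4
  c3: CDB Add1=5; issue SUB r5<-Add1  regs: r0:Mul1,r1:1,r2:7,r3:1,r4:5,r5:Add1
  c4: issue ADD r4<-Add2  regs: r0:Mul1,r1:1,r2:7,r3:1,r4:Add2,r5:Add1
  c5: stall  regs: r0:Mul1,r1:1,r2:7,r3:1,r4:Add2,r5:Add1
  c6: CDB Add2=6; issue ADD r2<-Add2  regs: r0:Mul1,r1:1,r2:Add2,r3:1,r4:6,r5:Add1
  c7: -  regs: r0:Mul1,r1:1,r2:Add2,r3:1,r4:6,r5:Add1
  c8: CDB Add2=8  regs: r0:Mul1,r1:1,r2:8,r3:1,r4:6,r5:Add1

STATUS = TAG Add1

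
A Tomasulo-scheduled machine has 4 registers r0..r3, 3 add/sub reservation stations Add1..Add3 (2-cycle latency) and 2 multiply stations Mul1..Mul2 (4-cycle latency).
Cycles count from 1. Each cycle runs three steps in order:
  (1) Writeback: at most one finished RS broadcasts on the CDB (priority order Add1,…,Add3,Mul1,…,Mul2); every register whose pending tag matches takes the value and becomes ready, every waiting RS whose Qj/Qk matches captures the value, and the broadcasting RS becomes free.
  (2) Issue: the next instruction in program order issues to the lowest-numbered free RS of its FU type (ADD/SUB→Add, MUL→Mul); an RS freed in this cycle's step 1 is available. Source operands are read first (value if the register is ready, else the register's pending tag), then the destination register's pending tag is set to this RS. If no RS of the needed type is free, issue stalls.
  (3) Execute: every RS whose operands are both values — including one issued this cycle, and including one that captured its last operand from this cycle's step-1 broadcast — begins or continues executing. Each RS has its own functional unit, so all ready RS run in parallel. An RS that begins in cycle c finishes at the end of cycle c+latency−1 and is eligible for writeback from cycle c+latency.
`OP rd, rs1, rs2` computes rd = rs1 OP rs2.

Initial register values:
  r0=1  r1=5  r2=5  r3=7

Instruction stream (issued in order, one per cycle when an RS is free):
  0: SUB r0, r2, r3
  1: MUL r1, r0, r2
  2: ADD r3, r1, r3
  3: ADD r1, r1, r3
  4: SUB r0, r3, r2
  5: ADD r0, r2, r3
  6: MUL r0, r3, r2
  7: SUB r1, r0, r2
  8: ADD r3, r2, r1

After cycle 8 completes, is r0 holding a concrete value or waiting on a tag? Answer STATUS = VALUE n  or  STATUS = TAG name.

STATUS = TAG Add3

c1: issue SUB r0<-Add1 | r0:Add1,r1:5,r2:5,r3:7
c2: issue MUL r1<-Mul1 | r0:Add1,r1:Mul1,r2:5,r3:7
c3: CDB Add1=-2; issue ADD r3<-Add1 | r0:-2,r1:Mul1,r2:5,r3:Add1
c4: issue ADD r1<-Add2 | r0:-2,r1:Add2,r2:5,r3:Add1
c5: issue SUB r0<-Add3 | r0:Add3,r1:Add2,r2:5,r3:Add1
c6: stall | r0:Add3,r1:Add2,r2:5,r3:Add1
c7: CDB Mul1=-10; stall | r0:Add3,r1:Add2,r2:5,r3:Add1
c8: stall | r0:Add3,r1:Add2,r2:5,r3:Add1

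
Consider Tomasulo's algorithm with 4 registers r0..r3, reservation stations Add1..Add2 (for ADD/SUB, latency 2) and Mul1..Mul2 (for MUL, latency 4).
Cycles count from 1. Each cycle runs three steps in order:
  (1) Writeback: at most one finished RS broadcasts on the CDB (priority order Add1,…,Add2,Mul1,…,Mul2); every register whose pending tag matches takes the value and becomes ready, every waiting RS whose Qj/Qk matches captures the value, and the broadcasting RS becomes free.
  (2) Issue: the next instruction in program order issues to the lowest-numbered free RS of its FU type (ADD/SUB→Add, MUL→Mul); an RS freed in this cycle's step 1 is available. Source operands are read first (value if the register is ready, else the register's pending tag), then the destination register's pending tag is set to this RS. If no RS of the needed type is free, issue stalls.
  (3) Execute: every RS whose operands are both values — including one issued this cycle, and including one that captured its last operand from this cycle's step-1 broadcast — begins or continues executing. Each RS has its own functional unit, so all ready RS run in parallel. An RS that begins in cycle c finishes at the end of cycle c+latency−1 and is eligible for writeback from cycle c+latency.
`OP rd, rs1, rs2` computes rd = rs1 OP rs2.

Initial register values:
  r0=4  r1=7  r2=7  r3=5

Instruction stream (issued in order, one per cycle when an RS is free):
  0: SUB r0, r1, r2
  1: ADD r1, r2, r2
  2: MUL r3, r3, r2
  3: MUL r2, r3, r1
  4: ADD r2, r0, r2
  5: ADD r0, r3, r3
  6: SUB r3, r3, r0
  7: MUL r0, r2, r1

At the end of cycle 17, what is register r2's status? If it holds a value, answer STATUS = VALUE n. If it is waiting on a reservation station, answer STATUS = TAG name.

  c1: issue SUB r0<-Add1  regs: r0:Add1,r1:7,r2:7,r3:5
  c2: issue ADD r1<-Add2  regs: r0:Add1,r1:Add2,r2:7,r3:5
  c3: CDB Add1=0; issue MUL r3<-Mul1  regs: r0:0,r1:Add2,r2:7,r3:Mul1
  c4: CDB Add2=14; issue MUL r2<-Mul2  regs: r0:0,r1:14,r2:Mul2,r3:Mul1
  c5: issue ADD r2<-Add1  regs: r0:0,r1:14,r2:Add1,r3:Mul1
  c6: issue ADD r0<-Add2  regs: r0:Add2,r1:14,r2:Add1,r3:Mul1
  c7: CDB Mul1=35; stall  regs: r0:Add2,r1:14,r2:Add1,r3:35
  c8: stall  regs: r0:Add2,r1:14,r2:Add1,r3:35
  c9: CDB Add2=70; issue SUB r3<-Add2  regs: r0:70,r1:14,r2:Add1,r3:Add2
  c10: issue MUL r0<-Mul1  regs: r0:Mul1,r1:14,r2:Add1,r3:Add2
  c11: CDB Add2=-35  regs: r0:Mul1,r1:14,r2:Add1,r3:-35
  c12: CDB Mul2=490  regs: r0:Mul1,r1:14,r2:Add1,r3:-35
  c13: -  regs: r0:Mul1,r1:14,r2:Add1,r3:-35
  c14: CDB Add1=490  regs: r0:Mul1,r1:14,r2:490,r3:-35
  c15: -  regs: r0:Mul1,r1:14,r2:490,r3:-35
  c16: -  regs: r0:Mul1,r1:14,r2:490,r3:-35
  c17: -  regs: r0:Mul1,r1:14,r2:490,r3:-35

STATUS = VALUE 490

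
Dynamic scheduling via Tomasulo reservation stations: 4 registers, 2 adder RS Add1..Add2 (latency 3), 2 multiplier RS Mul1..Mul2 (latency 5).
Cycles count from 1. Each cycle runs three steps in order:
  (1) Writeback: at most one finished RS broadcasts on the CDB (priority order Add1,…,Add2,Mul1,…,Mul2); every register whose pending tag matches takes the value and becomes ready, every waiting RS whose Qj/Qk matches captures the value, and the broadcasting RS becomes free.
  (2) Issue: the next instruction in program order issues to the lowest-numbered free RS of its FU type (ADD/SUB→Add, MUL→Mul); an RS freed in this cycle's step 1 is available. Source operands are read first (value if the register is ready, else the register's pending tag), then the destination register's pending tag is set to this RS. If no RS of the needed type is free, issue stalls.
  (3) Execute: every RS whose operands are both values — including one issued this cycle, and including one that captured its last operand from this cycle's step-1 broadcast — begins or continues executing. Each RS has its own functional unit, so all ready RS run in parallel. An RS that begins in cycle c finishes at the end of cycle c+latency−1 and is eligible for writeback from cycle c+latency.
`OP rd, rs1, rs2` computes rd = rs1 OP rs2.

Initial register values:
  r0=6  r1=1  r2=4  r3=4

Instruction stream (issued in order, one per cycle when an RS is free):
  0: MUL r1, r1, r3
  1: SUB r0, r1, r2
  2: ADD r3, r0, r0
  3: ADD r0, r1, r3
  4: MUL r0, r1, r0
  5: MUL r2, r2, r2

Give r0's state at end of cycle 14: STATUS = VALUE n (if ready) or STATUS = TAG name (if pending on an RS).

STATUS = TAG Mul1

c1: issue MUL r1<-Mul1 | r0:6,r1:Mul1,r2:4,r3:4
c2: issue SUB r0<-Add1 | r0:Add1,r1:Mul1,r2:4,r3:4
c3: issue ADD r3<-Add2 | r0:Add1,r1:Mul1,r2:4,r3:Add2
c4: stall | r0:Add1,r1:Mul1,r2:4,r3:Add2
c5: stall | r0:Add1,r1:Mul1,r2:4,r3:Add2
c6: CDB Mul1=4; stall | r0:Add1,r1:4,r2:4,r3:Add2
c7: stall | r0:Add1,r1:4,r2:4,r3:Add2
c8: stall | r0:Add1,r1:4,r2:4,r3:Add2
c9: CDB Add1=0; issue ADD r0<-Add1 | r0:Add1,r1:4,r2:4,r3:Add2
c10: issue MUL r0<-Mul1 | r0:Mul1,r1:4,r2:4,r3:Add2
c11: issue MUL r2<-Mul2 | r0:Mul1,r1:4,r2:Mul2,r3:Add2
c12: CDB Add2=0 | r0:Mul1,r1:4,r2:Mul2,r3:0
c13: - | r0:Mul1,r1:4,r2:Mul2,r3:0
c14: - | r0:Mul1,r1:4,r2:Mul2,r3:0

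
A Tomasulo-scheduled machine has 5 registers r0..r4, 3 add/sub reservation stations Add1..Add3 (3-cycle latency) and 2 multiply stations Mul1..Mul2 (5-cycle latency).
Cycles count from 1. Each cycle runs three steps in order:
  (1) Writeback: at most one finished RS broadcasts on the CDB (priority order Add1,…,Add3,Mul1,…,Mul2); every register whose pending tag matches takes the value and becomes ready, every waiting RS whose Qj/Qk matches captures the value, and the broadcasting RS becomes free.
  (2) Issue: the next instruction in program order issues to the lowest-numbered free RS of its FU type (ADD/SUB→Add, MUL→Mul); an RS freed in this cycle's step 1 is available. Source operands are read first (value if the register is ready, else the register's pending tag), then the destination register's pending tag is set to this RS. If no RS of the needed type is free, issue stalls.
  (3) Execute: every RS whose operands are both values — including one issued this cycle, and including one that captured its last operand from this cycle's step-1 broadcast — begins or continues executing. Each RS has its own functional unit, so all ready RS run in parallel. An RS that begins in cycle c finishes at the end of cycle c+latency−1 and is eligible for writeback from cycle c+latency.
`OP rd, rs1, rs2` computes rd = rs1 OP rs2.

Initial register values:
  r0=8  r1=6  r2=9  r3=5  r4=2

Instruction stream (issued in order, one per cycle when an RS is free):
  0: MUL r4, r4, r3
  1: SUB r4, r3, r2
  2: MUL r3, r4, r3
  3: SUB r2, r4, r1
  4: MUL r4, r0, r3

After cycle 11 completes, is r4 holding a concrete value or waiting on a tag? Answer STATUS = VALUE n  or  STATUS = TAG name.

c1: issue MUL r4<-Mul1 | r0:8,r1:6,r2:9,r3:5,r4:Mul1
c2: issue SUB r4<-Add1 | r0:8,r1:6,r2:9,r3:5,r4:Add1
c3: issue MUL r3<-Mul2 | r0:8,r1:6,r2:9,r3:Mul2,r4:Add1
c4: issue SUB r2<-Add2 | r0:8,r1:6,r2:Add2,r3:Mul2,r4:Add1
c5: CDB Add1=-4; stall | r0:8,r1:6,r2:Add2,r3:Mul2,r4:-4
c6: CDB Mul1=10; issue MUL r4<-Mul1 | r0:8,r1:6,r2:Add2,r3:Mul2,r4:Mul1
c7: - | r0:8,r1:6,r2:Add2,r3:Mul2,r4:Mul1
c8: CDB Add2=-10 | r0:8,r1:6,r2:-10,r3:Mul2,r4:Mul1
c9: - | r0:8,r1:6,r2:-10,r3:Mul2,r4:Mul1
c10: CDB Mul2=-20 | r0:8,r1:6,r2:-10,r3:-20,r4:Mul1
c11: - | r0:8,r1:6,r2:-10,r3:-20,r4:Mul1

STATUS = TAG Mul1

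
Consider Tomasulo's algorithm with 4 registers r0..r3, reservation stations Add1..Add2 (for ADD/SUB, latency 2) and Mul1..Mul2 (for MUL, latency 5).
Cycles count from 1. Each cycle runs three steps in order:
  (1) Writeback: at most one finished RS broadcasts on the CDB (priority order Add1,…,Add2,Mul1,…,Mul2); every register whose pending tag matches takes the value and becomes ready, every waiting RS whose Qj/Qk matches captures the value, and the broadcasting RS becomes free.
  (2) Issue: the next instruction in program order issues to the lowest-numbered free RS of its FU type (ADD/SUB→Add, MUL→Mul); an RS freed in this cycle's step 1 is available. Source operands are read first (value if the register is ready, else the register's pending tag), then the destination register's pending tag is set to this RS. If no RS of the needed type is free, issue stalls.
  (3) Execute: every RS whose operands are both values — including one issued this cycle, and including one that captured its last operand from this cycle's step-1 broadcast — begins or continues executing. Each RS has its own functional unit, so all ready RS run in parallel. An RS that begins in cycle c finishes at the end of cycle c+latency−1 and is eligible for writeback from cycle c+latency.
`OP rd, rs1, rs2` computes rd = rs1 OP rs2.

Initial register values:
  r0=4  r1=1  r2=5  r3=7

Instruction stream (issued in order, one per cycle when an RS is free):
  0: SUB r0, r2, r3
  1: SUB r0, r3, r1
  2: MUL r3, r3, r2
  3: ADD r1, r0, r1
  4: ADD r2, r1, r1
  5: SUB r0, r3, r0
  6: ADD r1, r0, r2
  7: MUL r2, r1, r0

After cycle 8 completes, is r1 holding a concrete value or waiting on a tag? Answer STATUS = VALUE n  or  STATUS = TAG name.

STATUS = TAG Add2

cycle 1: issue SUB r0<-Add1 // r0:Add1,r1:1,r2:5,r3:7
cycle 2: issue SUB r0<-Add2 // r0:Add2,r1:1,r2:5,r3:7
cycle 3: CDB Add1=-2; issue MUL r3<-Mul1 // r0:Add2,r1:1,r2:5,r3:Mul1
cycle 4: CDB Add2=6; issue ADD r1<-Add1 // r0:6,r1:Add1,r2:5,r3:Mul1
cycle 5: issue ADD r2<-Add2 // r0:6,r1:Add1,r2:Add2,r3:Mul1
cycle 6: CDB Add1=7; issue SUB r0<-Add1 // r0:Add1,r1:7,r2:Add2,r3:Mul1
cycle 7: stall // r0:Add1,r1:7,r2:Add2,r3:Mul1
cycle 8: CDB Add2=14; issue ADD r1<-Add2 // r0:Add1,r1:Add2,r2:14,r3:Mul1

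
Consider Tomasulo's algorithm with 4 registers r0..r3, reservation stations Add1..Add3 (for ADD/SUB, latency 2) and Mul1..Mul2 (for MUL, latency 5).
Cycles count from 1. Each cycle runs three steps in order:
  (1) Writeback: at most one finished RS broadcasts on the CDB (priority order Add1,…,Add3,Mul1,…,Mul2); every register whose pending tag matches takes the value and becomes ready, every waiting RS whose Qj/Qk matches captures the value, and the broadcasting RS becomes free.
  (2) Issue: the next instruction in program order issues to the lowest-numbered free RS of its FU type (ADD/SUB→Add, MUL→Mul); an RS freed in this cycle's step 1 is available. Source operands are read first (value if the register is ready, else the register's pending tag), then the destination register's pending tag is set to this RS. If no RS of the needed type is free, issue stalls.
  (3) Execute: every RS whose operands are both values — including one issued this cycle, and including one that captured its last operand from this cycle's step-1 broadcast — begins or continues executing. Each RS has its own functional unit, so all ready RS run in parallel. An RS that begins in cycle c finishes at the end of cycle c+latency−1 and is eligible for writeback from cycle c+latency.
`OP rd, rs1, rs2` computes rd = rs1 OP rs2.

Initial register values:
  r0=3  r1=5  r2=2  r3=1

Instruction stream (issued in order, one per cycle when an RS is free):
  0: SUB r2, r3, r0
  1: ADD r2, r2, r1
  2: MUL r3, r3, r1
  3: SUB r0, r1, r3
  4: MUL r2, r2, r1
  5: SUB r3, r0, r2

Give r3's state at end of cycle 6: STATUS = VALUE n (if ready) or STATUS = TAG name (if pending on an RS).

STATUS = TAG Add2

c1: issue SUB r2<-Add1 | r0:3,r1:5,r2:Add1,r3:1
c2: issue ADD r2<-Add2 | r0:3,r1:5,r2:Add2,r3:1
c3: CDB Add1=-2; issue MUL r3<-Mul1 | r0:3,r1:5,r2:Add2,r3:Mul1
c4: issue SUB r0<-Add1 | r0:Add1,r1:5,r2:Add2,r3:Mul1
c5: CDB Add2=3; issue MUL r2<-Mul2 | r0:Add1,r1:5,r2:Mul2,r3:Mul1
c6: issue SUB r3<-Add2 | r0:Add1,r1:5,r2:Mul2,r3:Add2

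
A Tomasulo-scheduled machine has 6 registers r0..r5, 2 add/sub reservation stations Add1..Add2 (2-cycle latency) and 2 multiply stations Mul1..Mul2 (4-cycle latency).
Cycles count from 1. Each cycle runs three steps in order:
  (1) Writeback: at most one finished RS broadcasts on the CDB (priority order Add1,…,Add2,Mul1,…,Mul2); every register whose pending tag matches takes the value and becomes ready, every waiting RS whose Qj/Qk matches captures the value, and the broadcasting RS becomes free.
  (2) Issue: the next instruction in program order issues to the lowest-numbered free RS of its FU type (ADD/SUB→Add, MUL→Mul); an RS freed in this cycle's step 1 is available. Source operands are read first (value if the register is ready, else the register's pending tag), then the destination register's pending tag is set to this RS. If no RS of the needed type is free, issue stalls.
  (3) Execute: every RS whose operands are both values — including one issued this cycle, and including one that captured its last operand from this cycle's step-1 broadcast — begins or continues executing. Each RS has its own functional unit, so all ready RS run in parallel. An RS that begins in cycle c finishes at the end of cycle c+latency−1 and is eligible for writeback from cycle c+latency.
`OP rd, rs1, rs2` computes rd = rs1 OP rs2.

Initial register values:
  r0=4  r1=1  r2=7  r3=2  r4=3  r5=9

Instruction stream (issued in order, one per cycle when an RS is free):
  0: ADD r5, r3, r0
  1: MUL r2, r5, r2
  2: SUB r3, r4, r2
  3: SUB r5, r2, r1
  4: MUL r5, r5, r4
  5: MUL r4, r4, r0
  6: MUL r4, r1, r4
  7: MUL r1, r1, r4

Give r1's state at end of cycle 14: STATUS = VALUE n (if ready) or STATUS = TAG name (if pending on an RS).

STATUS = TAG Mul2

c1: issue ADD r5<-Add1 | r0:4,r1:1,r2:7,r3:2,r4:3,r5:Add1
c2: issue MUL r2<-Mul1 | r0:4,r1:1,r2:Mul1,r3:2,r4:3,r5:Add1
c3: CDB Add1=6; issue SUB r3<-Add1 | r0:4,r1:1,r2:Mul1,r3:Add1,r4:3,r5:6
c4: issue SUB r5<-Add2 | r0:4,r1:1,r2:Mul1,r3:Add1,r4:3,r5:Add2
c5: issue MUL r5<-Mul2 | r0:4,r1:1,r2:Mul1,r3:Add1,r4:3,r5:Mul2
c6: stall | r0:4,r1:1,r2:Mul1,r3:Add1,r4:3,r5:Mul2
c7: CDB Mul1=42; issue MUL r4<-Mul1 | r0:4,r1:1,r2:42,r3:Add1,r4:Mul1,r5:Mul2
c8: stall | r0:4,r1:1,r2:42,r3:Add1,r4:Mul1,r5:Mul2
c9: CDB Add1=-39; stall | r0:4,r1:1,r2:42,r3:-39,r4:Mul1,r5:Mul2
c10: CDB Add2=41; stall | r0:4,r1:1,r2:42,r3:-39,r4:Mul1,r5:Mul2
c11: CDB Mul1=12; issue MUL r4<-Mul1 | r0:4,r1:1,r2:42,r3:-39,r4:Mul1,r5:Mul2
c12: stall | r0:4,r1:1,r2:42,r3:-39,r4:Mul1,r5:Mul2
c13: stall | r0:4,r1:1,r2:42,r3:-39,r4:Mul1,r5:Mul2
c14: CDB Mul2=123; issue MUL r1<-Mul2 | r0:4,r1:Mul2,r2:42,r3:-39,r4:Mul1,r5:123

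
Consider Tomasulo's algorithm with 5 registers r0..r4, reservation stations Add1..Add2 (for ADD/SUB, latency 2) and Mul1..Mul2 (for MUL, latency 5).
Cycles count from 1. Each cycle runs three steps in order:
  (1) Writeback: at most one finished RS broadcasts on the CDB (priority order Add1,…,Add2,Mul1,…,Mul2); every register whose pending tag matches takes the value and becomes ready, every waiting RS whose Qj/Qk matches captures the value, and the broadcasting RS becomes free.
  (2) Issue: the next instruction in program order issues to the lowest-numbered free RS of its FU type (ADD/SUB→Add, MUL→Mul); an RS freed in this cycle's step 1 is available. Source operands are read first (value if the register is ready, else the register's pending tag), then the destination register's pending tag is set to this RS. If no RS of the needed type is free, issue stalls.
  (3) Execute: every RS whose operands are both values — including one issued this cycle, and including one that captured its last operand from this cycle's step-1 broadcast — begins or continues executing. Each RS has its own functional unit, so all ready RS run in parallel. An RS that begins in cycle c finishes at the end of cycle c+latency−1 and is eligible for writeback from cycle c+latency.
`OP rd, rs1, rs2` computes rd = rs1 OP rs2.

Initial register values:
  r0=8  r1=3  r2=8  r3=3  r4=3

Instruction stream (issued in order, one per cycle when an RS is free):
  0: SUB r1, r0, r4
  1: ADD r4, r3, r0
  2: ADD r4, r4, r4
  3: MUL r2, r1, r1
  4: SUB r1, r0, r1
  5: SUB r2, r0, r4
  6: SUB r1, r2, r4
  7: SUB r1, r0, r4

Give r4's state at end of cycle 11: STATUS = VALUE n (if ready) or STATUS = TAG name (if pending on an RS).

STATUS = VALUE 22

cycle 1: issue SUB r1<-Add1 // r0:8,r1:Add1,r2:8,r3:3,r4:3
cycle 2: issue ADD r4<-Add2 // r0:8,r1:Add1,r2:8,r3:3,r4:Add2
cycle 3: CDB Add1=5; issue ADD r4<-Add1 // r0:8,r1:5,r2:8,r3:3,r4:Add1
cycle 4: CDB Add2=11; issue MUL r2<-Mul1 // r0:8,r1:5,r2:Mul1,r3:3,r4:Add1
cycle 5: issue SUB r1<-Add2 // r0:8,r1:Add2,r2:Mul1,r3:3,r4:Add1
cycle 6: CDB Add1=22; issue SUB r2<-Add1 // r0:8,r1:Add2,r2:Add1,r3:3,r4:22
cycle 7: CDB Add2=3; issue SUB r1<-Add2 // r0:8,r1:Add2,r2:Add1,r3:3,r4:22
cycle 8: CDB Add1=-14; issue SUB r1<-Add1 // r0:8,r1:Add1,r2:-14,r3:3,r4:22
cycle 9: CDB Mul1=25 // r0:8,r1:Add1,r2:-14,r3:3,r4:22
cycle 10: CDB Add1=-14 // r0:8,r1:-14,r2:-14,r3:3,r4:22
cycle 11: CDB Add2=-36 // r0:8,r1:-14,r2:-14,r3:3,r4:22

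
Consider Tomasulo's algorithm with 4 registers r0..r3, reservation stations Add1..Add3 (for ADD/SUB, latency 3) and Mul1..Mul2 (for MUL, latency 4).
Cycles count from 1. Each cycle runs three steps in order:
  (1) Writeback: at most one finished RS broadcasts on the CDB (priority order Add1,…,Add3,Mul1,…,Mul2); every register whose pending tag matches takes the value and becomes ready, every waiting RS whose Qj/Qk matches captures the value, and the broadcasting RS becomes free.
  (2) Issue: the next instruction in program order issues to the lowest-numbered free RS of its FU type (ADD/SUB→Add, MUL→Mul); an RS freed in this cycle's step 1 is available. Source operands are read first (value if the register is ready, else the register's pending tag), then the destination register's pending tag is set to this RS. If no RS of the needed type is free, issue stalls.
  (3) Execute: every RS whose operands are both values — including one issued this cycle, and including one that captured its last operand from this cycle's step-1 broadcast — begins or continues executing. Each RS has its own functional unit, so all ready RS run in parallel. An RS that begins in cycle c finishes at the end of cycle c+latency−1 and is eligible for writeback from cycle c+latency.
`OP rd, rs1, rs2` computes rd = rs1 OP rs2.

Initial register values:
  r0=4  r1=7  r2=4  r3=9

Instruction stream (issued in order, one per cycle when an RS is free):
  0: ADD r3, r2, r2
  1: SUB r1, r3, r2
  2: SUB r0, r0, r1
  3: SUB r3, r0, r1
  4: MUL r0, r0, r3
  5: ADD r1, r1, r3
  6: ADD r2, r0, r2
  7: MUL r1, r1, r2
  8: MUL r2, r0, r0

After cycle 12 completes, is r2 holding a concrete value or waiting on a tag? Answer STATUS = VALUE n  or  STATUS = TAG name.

  c1: issue ADD r3<-Add1  regs: r0:4,r1:7,r2:4,r3:Add1
  c2: issue SUB r1<-Add2  regs: r0:4,r1:Add2,r2:4,r3:Add1
  c3: issue SUB r0<-Add3  regs: r0:Add3,r1:Add2,r2:4,r3:Add1
  c4: CDB Add1=8; issue SUB r3<-Add1  regs: r0:Add3,r1:Add2,r2:4,r3:Add1
  c5: issue MUL r0<-Mul1  regs: r0:Mul1,r1:Add2,r2:4,r3:Add1
  c6: stall  regs: r0:Mul1,r1:Add2,r2:4,r3:Add1
  c7: CDB Add2=4; issue ADD r1<-Add2  regs: r0:Mul1,r1:Add2,r2:4,r3:Add1
  c8: stall  regs: r0:Mul1,r1:Add2,r2:4,r3:Add1
  c9: stall  regs: r0:Mul1,r1:Add2,r2:4,r3:Add1
  c10: CDB Add3=0; issue ADD r2<-Add3  regs: r0:Mul1,r1:Add2,r2:Add3,r3:Add1
  c11: issue MUL r1<-Mul2  regs: r0:Mul1,r1:Mul2,r2:Add3,r3:Add1
  c12: stall  regs: r0:Mul1,r1:Mul2,r2:Add3,r3:Add1

STATUS = TAG Add3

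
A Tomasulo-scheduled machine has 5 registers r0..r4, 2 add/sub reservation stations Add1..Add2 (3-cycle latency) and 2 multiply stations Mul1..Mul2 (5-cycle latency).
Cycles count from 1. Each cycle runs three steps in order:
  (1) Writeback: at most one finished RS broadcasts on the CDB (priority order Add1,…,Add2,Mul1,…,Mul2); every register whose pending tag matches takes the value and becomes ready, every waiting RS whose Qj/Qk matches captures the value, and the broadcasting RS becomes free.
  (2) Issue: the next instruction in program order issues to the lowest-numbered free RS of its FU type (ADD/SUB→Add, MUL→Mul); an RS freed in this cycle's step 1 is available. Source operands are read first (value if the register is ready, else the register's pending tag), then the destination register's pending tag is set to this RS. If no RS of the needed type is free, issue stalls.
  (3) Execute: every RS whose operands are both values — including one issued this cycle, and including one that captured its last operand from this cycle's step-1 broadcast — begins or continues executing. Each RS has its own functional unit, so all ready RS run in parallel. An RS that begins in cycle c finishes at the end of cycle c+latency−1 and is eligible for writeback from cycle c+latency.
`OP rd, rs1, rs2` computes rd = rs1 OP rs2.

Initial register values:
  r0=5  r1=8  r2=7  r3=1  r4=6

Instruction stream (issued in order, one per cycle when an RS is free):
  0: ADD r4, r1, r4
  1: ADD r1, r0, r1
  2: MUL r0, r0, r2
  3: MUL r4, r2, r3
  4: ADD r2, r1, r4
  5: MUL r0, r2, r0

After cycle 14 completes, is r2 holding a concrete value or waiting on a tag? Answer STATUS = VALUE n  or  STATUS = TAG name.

STATUS = VALUE 20

  c1: issue ADD r4<-Add1  regs: r0:5,r1:8,r2:7,r3:1,r4:Add1
  c2: issue ADD r1<-Add2  regs: r0:5,r1:Add2,r2:7,r3:1,r4:Add1
  c3: issue MUL r0<-Mul1  regs: r0:Mul1,r1:Add2,r2:7,r3:1,r4:Add1
  c4: CDB Add1=14; issue MUL r4<-Mul2  regs: r0:Mul1,r1:Add2,r2:7,r3:1,r4:Mul2
  c5: CDB Add2=13; issue ADD r2<-Add1  regs: r0:Mul1,r1:13,r2:Add1,r3:1,r4:Mul2
  c6: stall  regs: r0:Mul1,r1:13,r2:Add1,r3:1,r4:Mul2
  c7: stall  regs: r0:Mul1,r1:13,r2:Add1,r3:1,r4:Mul2
  c8: CDB Mul1=35; issue MUL r0<-Mul1  regs: r0:Mul1,r1:13,r2:Add1,r3:1,r4:Mul2
  c9: CDB Mul2=7  regs: r0:Mul1,r1:13,r2:Add1,r3:1,r4:7
  c10: -  regs: r0:Mul1,r1:13,r2:Add1,r3:1,r4:7
  c11: -  regs: r0:Mul1,r1:13,r2:Add1,r3:1,r4:7
  c12: CDB Add1=20  regs: r0:Mul1,r1:13,r2:20,r3:1,r4:7
  c13: -  regs: r0:Mul1,r1:13,r2:20,r3:1,r4:7
  c14: -  regs: r0:Mul1,r1:13,r2:20,r3:1,r4:7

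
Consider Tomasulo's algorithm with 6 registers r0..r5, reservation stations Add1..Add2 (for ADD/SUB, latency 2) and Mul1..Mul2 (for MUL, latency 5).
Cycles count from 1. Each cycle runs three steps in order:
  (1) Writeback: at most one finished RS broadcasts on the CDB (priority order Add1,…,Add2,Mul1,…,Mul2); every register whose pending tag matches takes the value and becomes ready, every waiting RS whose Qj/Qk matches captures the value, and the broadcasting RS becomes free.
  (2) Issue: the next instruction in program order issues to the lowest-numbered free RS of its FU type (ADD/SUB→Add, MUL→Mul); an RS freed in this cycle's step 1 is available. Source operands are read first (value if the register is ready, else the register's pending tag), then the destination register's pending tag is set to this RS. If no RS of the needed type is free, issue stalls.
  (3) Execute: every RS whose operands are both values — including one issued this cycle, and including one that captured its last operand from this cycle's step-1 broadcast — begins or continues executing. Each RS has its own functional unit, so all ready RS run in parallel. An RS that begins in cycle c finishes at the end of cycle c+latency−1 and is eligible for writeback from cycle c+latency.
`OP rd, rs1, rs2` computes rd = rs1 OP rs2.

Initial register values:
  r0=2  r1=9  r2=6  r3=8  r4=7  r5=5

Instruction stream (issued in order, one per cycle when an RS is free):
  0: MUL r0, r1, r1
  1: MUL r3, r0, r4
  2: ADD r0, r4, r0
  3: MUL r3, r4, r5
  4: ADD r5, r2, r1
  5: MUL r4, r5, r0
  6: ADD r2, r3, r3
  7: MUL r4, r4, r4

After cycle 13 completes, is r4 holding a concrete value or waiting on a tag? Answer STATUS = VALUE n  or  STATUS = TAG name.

STATUS = TAG Mul2

cycle 1: issue MUL r0<-Mul1 // r0:Mul1,r1:9,r2:6,r3:8,r4:7,r5:5
cycle 2: issue MUL r3<-Mul2 // r0:Mul1,r1:9,r2:6,r3:Mul2,r4:7,r5:5
cycle 3: issue ADD r0<-Add1 // r0:Add1,r1:9,r2:6,r3:Mul2,r4:7,r5:5
cycle 4: stall // r0:Add1,r1:9,r2:6,r3:Mul2,r4:7,r5:5
cycle 5: stall // r0:Add1,r1:9,r2:6,r3:Mul2,r4:7,r5:5
cycle 6: CDB Mul1=81; issue MUL r3<-Mul1 // r0:Add1,r1:9,r2:6,r3:Mul1,r4:7,r5:5
cycle 7: issue ADD r5<-Add2 // r0:Add1,r1:9,r2:6,r3:Mul1,r4:7,r5:Add2
cycle 8: CDB Add1=88; stall // r0:88,r1:9,r2:6,r3:Mul1,r4:7,r5:Add2
cycle 9: CDB Add2=15; stall // r0:88,r1:9,r2:6,r3:Mul1,r4:7,r5:15
cycle 10: stall // r0:88,r1:9,r2:6,r3:Mul1,r4:7,r5:15
cycle 11: CDB Mul1=35; issue MUL r4<-Mul1 // r0:88,r1:9,r2:6,r3:35,r4:Mul1,r5:15
cycle 12: CDB Mul2=567; issue ADD r2<-Add1 // r0:88,r1:9,r2:Add1,r3:35,r4:Mul1,r5:15
cycle 13: issue MUL r4<-Mul2 // r0:88,r1:9,r2:Add1,r3:35,r4:Mul2,r5:15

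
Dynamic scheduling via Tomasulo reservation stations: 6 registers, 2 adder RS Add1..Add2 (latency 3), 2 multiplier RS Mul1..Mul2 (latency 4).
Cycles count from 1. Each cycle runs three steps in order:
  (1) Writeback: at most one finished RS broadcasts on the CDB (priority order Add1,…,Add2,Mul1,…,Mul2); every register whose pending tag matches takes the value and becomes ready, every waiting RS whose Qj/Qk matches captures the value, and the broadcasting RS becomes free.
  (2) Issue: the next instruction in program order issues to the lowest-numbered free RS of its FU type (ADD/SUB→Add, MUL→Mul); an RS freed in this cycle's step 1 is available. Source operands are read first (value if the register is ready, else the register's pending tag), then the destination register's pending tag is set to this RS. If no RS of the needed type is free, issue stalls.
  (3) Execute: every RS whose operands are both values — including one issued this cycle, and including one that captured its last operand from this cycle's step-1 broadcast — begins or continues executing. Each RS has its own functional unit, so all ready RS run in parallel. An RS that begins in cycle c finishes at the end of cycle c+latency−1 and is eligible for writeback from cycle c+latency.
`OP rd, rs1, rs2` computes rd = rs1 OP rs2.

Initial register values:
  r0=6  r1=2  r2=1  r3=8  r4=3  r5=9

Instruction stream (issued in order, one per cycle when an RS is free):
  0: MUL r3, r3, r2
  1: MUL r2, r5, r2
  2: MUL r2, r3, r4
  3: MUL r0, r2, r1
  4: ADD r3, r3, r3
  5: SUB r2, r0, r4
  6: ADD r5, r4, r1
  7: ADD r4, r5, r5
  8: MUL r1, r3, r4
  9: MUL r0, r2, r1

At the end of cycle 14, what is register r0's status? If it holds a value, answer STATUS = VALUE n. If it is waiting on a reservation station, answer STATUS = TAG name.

STATUS = VALUE 48

cycle 1: issue MUL r3<-Mul1 // r0:6,r1:2,r2:1,r3:Mul1,r4:3,r5:9
cycle 2: issue MUL r2<-Mul2 // r0:6,r1:2,r2:Mul2,r3:Mul1,r4:3,r5:9
cycle 3: stall // r0:6,r1:2,r2:Mul2,r3:Mul1,r4:3,r5:9
cycle 4: stall // r0:6,r1:2,r2:Mul2,r3:Mul1,r4:3,r5:9
cycle 5: CDB Mul1=8; issue MUL r2<-Mul1 // r0:6,r1:2,r2:Mul1,r3:8,r4:3,r5:9
cycle 6: CDB Mul2=9; issue MUL r0<-Mul2 // r0:Mul2,r1:2,r2:Mul1,r3:8,r4:3,r5:9
cycle 7: issue ADD r3<-Add1 // r0:Mul2,r1:2,r2:Mul1,r3:Add1,r4:3,r5:9
cycle 8: issue SUB r2<-Add2 // r0:Mul2,r1:2,r2:Add2,r3:Add1,r4:3,r5:9
cycle 9: CDB Mul1=24; stall // r0:Mul2,r1:2,r2:Add2,r3:Add1,r4:3,r5:9
cycle 10: CDB Add1=16; issue ADD r5<-Add1 // r0:Mul2,r1:2,r2:Add2,r3:16,r4:3,r5:Add1
cycle 11: stall // r0:Mul2,r1:2,r2:Add2,r3:16,r4:3,r5:Add1
cycle 12: stall // r0:Mul2,r1:2,r2:Add2,r3:16,r4:3,r5:Add1
cycle 13: CDB Add1=5; issue ADD r4<-Add1 // r0:Mul2,r1:2,r2:Add2,r3:16,r4:Add1,r5:5
cycle 14: CDB Mul2=48; issue MUL r1<-Mul1 // r0:48,r1:Mul1,r2:Add2,r3:16,r4:Add1,r5:5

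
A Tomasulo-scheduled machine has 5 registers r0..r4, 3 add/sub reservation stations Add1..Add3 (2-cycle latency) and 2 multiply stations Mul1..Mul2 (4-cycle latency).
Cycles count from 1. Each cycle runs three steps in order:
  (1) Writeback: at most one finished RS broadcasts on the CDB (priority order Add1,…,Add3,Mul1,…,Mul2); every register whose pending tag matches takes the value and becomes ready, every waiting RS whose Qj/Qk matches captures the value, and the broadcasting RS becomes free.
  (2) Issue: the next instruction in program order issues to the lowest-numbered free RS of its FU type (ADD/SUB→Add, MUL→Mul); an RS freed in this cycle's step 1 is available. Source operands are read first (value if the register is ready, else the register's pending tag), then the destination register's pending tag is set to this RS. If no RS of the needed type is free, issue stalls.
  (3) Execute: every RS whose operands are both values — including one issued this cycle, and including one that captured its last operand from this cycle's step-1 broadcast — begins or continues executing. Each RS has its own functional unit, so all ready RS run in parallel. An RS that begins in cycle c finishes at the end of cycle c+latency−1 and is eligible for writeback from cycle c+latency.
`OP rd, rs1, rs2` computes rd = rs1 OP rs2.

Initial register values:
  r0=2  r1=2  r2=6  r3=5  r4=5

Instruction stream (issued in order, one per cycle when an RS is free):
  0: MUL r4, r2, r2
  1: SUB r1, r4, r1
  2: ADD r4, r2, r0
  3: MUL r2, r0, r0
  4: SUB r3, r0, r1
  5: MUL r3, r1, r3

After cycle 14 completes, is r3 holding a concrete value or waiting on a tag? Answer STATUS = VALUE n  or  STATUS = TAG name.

  c1: issue MUL r4<-Mul1  regs: r0:2,r1:2,r2:6,r3:5,r4:Mul1
  c2: issue SUB r1<-Add1  regs: r0:2,r1:Add1,r2:6,r3:5,r4:Mul1
  c3: issue ADD r4<-Add2  regs: r0:2,r1:Add1,r2:6,r3:5,r4:Add2
  c4: issue MUL r2<-Mul2  regs: r0:2,r1:Add1,r2:Mul2,r3:5,r4:Add2
  c5: CDB Add2=8; issue SUB r3<-Add2  regs: r0:2,r1:Add1,r2:Mul2,r3:Add2,r4:8
  c6: CDB Mul1=36; issue MUL r3<-Mul1  regs: r0:2,r1:Add1,r2:Mul2,r3:Mul1,r4:8
  c7: -  regs: r0:2,r1:Add1,r2:Mul2,r3:Mul1,r4:8
  c8: CDB Add1=34  regs: r0:2,r1:34,r2:Mul2,r3:Mul1,r4:8
  c9: CDB Mul2=4  regs: r0:2,r1:34,r2:4,r3:Mul1,r4:8
  c10: CDB Add2=-32  regs: r0:2,r1:34,r2:4,r3:Mul1,r4:8
  c11: -  regs: r0:2,r1:34,r2:4,r3:Mul1,r4:8
  c12: -  regs: r0:2,r1:34,r2:4,r3:Mul1,r4:8
  c13: -  regs: r0:2,r1:34,r2:4,r3:Mul1,r4:8
  c14: CDB Mul1=-1088  regs: r0:2,r1:34,r2:4,r3:-1088,r4:8

STATUS = VALUE -1088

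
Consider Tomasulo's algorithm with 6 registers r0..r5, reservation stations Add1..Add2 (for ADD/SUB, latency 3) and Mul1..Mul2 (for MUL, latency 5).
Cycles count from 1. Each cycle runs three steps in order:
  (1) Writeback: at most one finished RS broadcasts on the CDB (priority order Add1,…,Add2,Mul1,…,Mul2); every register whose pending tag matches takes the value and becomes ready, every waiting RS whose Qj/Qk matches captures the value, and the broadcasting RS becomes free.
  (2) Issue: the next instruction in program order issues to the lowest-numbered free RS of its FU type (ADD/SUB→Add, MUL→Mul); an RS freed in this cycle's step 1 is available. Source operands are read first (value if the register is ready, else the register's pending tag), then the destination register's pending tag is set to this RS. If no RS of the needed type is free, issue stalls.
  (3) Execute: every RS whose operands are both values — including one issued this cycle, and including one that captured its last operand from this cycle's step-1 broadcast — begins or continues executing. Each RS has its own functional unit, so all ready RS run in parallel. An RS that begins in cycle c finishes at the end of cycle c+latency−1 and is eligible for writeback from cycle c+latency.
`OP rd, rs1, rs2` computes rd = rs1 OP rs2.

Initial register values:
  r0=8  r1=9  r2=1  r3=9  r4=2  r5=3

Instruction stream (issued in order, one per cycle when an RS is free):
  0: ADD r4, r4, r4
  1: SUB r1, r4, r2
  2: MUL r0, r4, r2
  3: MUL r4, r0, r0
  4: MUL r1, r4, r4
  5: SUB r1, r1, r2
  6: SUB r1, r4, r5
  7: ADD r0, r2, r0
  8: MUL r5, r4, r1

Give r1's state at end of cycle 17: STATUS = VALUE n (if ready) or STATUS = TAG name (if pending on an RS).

  c1: issue ADD r4<-Add1  regs: r0:8,r1:9,r2:1,r3:9,r4:Add1,r5:3
  c2: issue SUB r1<-Add2  regs: r0:8,r1:Add2,r2:1,r3:9,r4:Add1,r5:3
  c3: issue MUL r0<-Mul1  regs: r0:Mul1,r1:Add2,r2:1,r3:9,r4:Add1,r5:3
  c4: CDB Add1=4; issue MUL r4<-Mul2  regs: r0:Mul1,r1:Add2,r2:1,r3:9,r4:Mul2,r5:3
  c5: stall  regs: r0:Mul1,r1:Add2,r2:1,r3:9,r4:Mul2,r5:3
  c6: stall  regs: r0:Mul1,r1:Add2,r2:1,r3:9,r4:Mul2,r5:3
  c7: CDB Add2=3; stall  regs: r0:Mul1,r1:3,r2:1,r3:9,r4:Mul2,r5:3
  c8: stall  regs: r0:Mul1,r1:3,r2:1,r3:9,r4:Mul2,r5:3
  c9: CDB Mul1=4; issue MUL r1<-Mul1  regs: r0:4,r1:Mul1,r2:1,r3:9,r4:Mul2,r5:3
  c10: issue SUB r1<-Add1  regs: r0:4,r1:Add1,r2:1,r3:9,r4:Mul2,r5:3
  c11: issue SUB r1<-Add2  regs: r0:4,r1:Add2,r2:1,r3:9,r4:Mul2,r5:3
  c12: stall  regs: r0:4,r1:Add2,r2:1,r3:9,r4:Mul2,r5:3
  c13: stall  regs: r0:4,r1:Add2,r2:1,r3:9,r4:Mul2,r5:3
  c14: CDB Mul2=16; stall  regs: r0:4,r1:Add2,r2:1,r3:9,r4:16,r5:3
  c15: stall  regs: r0:4,r1:Add2,r2:1,r3:9,r4:16,r5:3
  c16: stall  regs: r0:4,r1:Add2,r2:1,r3:9,r4:16,r5:3
  c17: CDB Add2=13; issue ADD r0<-Add2  regs: r0:Add2,r1:13,r2:1,r3:9,r4:16,r5:3

STATUS = VALUE 13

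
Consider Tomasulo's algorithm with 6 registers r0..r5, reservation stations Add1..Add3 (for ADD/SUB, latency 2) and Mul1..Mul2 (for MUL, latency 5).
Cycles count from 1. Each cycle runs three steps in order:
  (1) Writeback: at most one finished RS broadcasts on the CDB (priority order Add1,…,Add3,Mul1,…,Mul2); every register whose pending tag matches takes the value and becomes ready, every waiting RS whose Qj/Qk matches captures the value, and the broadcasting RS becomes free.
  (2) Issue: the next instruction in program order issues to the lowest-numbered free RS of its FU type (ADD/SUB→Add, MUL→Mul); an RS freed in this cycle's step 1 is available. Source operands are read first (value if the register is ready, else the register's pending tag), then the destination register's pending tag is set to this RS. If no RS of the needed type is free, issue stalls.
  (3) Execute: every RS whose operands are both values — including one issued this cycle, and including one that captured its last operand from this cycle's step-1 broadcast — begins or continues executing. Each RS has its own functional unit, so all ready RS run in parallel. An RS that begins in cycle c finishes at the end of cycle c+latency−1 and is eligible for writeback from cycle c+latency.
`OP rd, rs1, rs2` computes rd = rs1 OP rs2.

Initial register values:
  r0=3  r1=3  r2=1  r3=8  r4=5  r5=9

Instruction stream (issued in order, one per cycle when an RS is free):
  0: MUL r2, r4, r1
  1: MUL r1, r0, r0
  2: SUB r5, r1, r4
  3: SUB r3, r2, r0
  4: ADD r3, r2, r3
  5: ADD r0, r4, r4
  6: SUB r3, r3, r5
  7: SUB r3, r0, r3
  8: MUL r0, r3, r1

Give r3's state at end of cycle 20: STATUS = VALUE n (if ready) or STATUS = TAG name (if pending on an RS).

STATUS = VALUE -13

c1: issue MUL r2<-Mul1 | r0:3,r1:3,r2:Mul1,r3:8,r4:5,r5:9
c2: issue MUL r1<-Mul2 | r0:3,r1:Mul2,r2:Mul1,r3:8,r4:5,r5:9
c3: issue SUB r5<-Add1 | r0:3,r1:Mul2,r2:Mul1,r3:8,r4:5,r5:Add1
c4: issue SUB r3<-Add2 | r0:3,r1:Mul2,r2:Mul1,r3:Add2,r4:5,r5:Add1
c5: issue ADD r3<-Add3 | r0:3,r1:Mul2,r2:Mul1,r3:Add3,r4:5,r5:Add1
c6: CDB Mul1=15; stall | r0:3,r1:Mul2,r2:15,r3:Add3,r4:5,r5:Add1
c7: CDB Mul2=9; stall | r0:3,r1:9,r2:15,r3:Add3,r4:5,r5:Add1
c8: CDB Add2=12; issue ADD r0<-Add2 | r0:Add2,r1:9,r2:15,r3:Add3,r4:5,r5:Add1
c9: CDB Add1=4; issue SUB r3<-Add1 | r0:Add2,r1:9,r2:15,r3:Add1,r4:5,r5:4
c10: CDB Add2=10; issue SUB r3<-Add2 | r0:10,r1:9,r2:15,r3:Add2,r4:5,r5:4
c11: CDB Add3=27; issue MUL r0<-Mul1 | r0:Mul1,r1:9,r2:15,r3:Add2,r4:5,r5:4
c12: - | r0:Mul1,r1:9,r2:15,r3:Add2,r4:5,r5:4
c13: CDB Add1=23 | r0:Mul1,r1:9,r2:15,r3:Add2,r4:5,r5:4
c14: - | r0:Mul1,r1:9,r2:15,r3:Add2,r4:5,r5:4
c15: CDB Add2=-13 | r0:Mul1,r1:9,r2:15,r3:-13,r4:5,r5:4
c16: - | r0:Mul1,r1:9,r2:15,r3:-13,r4:5,r5:4
c17: - | r0:Mul1,r1:9,r2:15,r3:-13,r4:5,r5:4
c18: - | r0:Mul1,r1:9,r2:15,r3:-13,r4:5,r5:4
c19: - | r0:Mul1,r1:9,r2:15,r3:-13,r4:5,r5:4
c20: CDB Mul1=-117 | r0:-117,r1:9,r2:15,r3:-13,r4:5,r5:4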